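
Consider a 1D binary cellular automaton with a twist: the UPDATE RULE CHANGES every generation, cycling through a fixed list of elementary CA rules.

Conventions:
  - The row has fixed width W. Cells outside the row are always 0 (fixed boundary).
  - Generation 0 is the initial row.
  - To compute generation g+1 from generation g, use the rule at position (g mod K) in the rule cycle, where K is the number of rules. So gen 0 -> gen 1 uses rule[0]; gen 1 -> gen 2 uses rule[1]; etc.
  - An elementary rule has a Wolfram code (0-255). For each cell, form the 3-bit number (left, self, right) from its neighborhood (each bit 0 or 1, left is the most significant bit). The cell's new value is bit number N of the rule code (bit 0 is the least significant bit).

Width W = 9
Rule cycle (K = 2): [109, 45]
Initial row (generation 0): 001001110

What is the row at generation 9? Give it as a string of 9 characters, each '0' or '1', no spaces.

Answer: 101001010

Derivation:
Gen 0: 001001110
Gen 1 (rule 109): 101001010
Gen 2 (rule 45): 111001110
Gen 3 (rule 109): 101001010
Gen 4 (rule 45): 111001110
Gen 5 (rule 109): 101001010
Gen 6 (rule 45): 111001110
Gen 7 (rule 109): 101001010
Gen 8 (rule 45): 111001110
Gen 9 (rule 109): 101001010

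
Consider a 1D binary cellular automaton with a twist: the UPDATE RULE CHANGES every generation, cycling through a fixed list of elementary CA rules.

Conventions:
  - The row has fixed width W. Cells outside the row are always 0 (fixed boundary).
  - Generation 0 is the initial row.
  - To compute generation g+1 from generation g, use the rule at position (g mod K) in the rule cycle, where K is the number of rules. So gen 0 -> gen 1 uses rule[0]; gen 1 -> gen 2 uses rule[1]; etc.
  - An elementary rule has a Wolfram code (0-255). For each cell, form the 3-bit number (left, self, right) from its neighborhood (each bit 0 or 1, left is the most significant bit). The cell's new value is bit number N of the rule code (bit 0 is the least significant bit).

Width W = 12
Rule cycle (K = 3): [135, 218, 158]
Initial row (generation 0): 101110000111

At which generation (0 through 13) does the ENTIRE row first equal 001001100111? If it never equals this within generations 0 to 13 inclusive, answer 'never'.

Answer: never

Derivation:
Gen 0: 101110000111
Gen 1 (rule 135): 100100111010
Gen 2 (rule 218): 011011111001
Gen 3 (rule 158): 110011110111
Gen 4 (rule 135): 000101100010
Gen 5 (rule 218): 001001110101
Gen 6 (rule 158): 011111100101
Gen 7 (rule 135): 101111001101
Gen 8 (rule 218): 001111111100
Gen 9 (rule 158): 011111111010
Gen 10 (rule 135): 101111110010
Gen 11 (rule 218): 001111111101
Gen 12 (rule 158): 011111111001
Gen 13 (rule 135): 101111110011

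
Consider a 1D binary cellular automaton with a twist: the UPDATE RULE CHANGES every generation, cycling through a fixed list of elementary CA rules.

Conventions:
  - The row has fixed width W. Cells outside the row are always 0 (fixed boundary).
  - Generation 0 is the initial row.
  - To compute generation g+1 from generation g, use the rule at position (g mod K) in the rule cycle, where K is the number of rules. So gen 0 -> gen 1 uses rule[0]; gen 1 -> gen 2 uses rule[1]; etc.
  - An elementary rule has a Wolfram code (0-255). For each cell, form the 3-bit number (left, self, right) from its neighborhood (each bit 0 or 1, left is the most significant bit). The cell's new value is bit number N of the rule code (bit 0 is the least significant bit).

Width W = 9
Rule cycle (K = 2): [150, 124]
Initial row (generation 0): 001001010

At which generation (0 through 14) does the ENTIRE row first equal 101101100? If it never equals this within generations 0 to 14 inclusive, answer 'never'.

Gen 0: 001001010
Gen 1 (rule 150): 011111011
Gen 2 (rule 124): 010001111
Gen 3 (rule 150): 111010110
Gen 4 (rule 124): 101111111
Gen 5 (rule 150): 100111110
Gen 6 (rule 124): 110100011
Gen 7 (rule 150): 000110100
Gen 8 (rule 124): 000111110
Gen 9 (rule 150): 001011101
Gen 10 (rule 124): 001110111
Gen 11 (rule 150): 010100010
Gen 12 (rule 124): 011110011
Gen 13 (rule 150): 101101100
Gen 14 (rule 124): 111111110

Answer: 13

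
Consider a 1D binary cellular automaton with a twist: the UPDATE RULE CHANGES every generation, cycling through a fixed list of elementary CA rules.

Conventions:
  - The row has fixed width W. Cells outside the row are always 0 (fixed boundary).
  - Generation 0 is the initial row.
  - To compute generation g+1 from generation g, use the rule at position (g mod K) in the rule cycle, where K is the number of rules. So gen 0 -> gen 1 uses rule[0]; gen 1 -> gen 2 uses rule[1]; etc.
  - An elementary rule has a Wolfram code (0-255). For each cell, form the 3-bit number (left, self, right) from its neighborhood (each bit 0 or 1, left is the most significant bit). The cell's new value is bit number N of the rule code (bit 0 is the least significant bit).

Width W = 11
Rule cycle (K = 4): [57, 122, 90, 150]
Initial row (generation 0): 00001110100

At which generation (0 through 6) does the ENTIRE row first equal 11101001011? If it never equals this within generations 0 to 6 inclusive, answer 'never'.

Answer: 1

Derivation:
Gen 0: 00001110100
Gen 1 (rule 57): 11101001011
Gen 2 (rule 122): 10110110111
Gen 3 (rule 90): 00110110101
Gen 4 (rule 150): 01000000101
Gen 5 (rule 57): 00111110010
Gen 6 (rule 122): 01100011101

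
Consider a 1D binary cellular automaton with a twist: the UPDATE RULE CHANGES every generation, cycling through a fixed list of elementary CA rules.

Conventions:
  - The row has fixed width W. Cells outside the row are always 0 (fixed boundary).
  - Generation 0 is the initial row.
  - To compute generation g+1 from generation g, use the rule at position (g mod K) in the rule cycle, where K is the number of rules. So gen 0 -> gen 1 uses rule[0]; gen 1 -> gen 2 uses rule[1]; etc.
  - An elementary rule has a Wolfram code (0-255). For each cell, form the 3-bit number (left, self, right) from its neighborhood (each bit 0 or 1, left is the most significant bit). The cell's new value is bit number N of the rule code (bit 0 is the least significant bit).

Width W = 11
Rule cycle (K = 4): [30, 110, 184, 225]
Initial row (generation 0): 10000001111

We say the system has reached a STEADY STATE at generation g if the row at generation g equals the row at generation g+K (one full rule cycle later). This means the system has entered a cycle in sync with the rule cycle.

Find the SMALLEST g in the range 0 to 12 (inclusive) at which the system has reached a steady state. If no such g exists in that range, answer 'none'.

Answer: none

Derivation:
Gen 0: 10000001111
Gen 1 (rule 30): 11000011000
Gen 2 (rule 110): 11000111000
Gen 3 (rule 184): 10100110100
Gen 4 (rule 225): 01000011001
Gen 5 (rule 30): 11100110111
Gen 6 (rule 110): 10101111101
Gen 7 (rule 184): 01011111010
Gen 8 (rule 225): 00101111100
Gen 9 (rule 30): 01101000010
Gen 10 (rule 110): 11111000110
Gen 11 (rule 184): 11110100101
Gen 12 (rule 225): 01111000010
Gen 13 (rule 30): 11000100111
Gen 14 (rule 110): 11001101101
Gen 15 (rule 184): 10101011010
Gen 16 (rule 225): 01010101100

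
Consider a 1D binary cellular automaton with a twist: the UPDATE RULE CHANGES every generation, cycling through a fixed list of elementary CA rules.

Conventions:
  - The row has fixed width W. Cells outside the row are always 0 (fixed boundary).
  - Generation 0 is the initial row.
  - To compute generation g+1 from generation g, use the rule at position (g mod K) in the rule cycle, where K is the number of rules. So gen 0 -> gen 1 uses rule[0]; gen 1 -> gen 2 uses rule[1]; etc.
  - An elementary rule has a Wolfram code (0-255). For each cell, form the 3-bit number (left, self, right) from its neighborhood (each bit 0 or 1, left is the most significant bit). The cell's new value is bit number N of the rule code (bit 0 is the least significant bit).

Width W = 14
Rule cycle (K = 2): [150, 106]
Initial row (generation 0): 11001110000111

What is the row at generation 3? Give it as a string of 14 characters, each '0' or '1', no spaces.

Gen 0: 11001110000111
Gen 1 (rule 150): 00110101001010
Gen 2 (rule 106): 01111010010100
Gen 3 (rule 150): 10110011110110

Answer: 10110011110110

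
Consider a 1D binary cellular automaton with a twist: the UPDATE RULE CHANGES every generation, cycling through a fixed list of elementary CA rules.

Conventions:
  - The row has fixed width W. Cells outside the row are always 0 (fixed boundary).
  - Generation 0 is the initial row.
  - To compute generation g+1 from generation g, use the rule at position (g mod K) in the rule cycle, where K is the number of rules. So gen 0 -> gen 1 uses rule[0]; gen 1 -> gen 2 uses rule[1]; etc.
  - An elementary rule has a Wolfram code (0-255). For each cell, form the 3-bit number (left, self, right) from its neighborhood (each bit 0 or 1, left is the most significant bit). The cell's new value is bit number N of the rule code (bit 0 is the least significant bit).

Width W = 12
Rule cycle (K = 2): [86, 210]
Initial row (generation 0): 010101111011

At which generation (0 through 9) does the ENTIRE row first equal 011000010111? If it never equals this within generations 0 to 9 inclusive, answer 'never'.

Gen 0: 010101111011
Gen 1 (rule 86): 110100001001
Gen 2 (rule 210): 010010010110
Gen 3 (rule 86): 111111110011
Gen 4 (rule 210): 011111111101
Gen 5 (rule 86): 100000000101
Gen 6 (rule 210): 010000001000
Gen 7 (rule 86): 111000011100
Gen 8 (rule 210): 011100101110
Gen 9 (rule 86): 100111100011

Answer: never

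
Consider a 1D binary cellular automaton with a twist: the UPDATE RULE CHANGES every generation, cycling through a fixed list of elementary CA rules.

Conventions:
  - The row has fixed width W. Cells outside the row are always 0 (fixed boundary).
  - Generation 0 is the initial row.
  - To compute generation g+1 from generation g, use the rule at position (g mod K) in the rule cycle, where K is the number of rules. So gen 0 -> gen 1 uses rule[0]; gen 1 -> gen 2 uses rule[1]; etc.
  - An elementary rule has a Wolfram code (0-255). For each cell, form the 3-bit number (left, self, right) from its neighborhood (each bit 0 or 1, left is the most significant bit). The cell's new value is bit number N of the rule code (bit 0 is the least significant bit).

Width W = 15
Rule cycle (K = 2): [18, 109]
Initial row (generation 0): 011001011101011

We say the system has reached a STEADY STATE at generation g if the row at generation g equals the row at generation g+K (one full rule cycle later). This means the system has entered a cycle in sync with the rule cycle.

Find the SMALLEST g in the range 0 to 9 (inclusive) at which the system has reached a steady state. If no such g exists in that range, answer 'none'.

Gen 0: 011001011101011
Gen 1 (rule 18): 100110000000000
Gen 2 (rule 109): 100110111111111
Gen 3 (rule 18): 011000000000000
Gen 4 (rule 109): 011011111111111
Gen 5 (rule 18): 100000000000000
Gen 6 (rule 109): 101111111111111
Gen 7 (rule 18): 000000000000000
Gen 8 (rule 109): 111111111111111
Gen 9 (rule 18): 000000000000000
Gen 10 (rule 109): 111111111111111
Gen 11 (rule 18): 000000000000000

Answer: 7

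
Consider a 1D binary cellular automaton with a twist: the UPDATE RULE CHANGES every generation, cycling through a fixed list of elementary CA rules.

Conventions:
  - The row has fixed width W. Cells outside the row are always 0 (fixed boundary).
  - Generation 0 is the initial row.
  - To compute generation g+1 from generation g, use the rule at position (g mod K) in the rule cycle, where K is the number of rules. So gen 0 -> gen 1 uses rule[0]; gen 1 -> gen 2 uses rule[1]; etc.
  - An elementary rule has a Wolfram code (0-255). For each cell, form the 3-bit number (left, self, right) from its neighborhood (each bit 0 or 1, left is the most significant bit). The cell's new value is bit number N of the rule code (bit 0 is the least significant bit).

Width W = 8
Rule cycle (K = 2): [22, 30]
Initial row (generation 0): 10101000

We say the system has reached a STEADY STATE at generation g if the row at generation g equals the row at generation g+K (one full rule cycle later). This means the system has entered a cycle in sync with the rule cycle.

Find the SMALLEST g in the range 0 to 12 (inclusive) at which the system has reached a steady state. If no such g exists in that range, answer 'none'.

Answer: 2

Derivation:
Gen 0: 10101000
Gen 1 (rule 22): 10101100
Gen 2 (rule 30): 10101010
Gen 3 (rule 22): 10101011
Gen 4 (rule 30): 10101010
Gen 5 (rule 22): 10101011
Gen 6 (rule 30): 10101010
Gen 7 (rule 22): 10101011
Gen 8 (rule 30): 10101010
Gen 9 (rule 22): 10101011
Gen 10 (rule 30): 10101010
Gen 11 (rule 22): 10101011
Gen 12 (rule 30): 10101010
Gen 13 (rule 22): 10101011
Gen 14 (rule 30): 10101010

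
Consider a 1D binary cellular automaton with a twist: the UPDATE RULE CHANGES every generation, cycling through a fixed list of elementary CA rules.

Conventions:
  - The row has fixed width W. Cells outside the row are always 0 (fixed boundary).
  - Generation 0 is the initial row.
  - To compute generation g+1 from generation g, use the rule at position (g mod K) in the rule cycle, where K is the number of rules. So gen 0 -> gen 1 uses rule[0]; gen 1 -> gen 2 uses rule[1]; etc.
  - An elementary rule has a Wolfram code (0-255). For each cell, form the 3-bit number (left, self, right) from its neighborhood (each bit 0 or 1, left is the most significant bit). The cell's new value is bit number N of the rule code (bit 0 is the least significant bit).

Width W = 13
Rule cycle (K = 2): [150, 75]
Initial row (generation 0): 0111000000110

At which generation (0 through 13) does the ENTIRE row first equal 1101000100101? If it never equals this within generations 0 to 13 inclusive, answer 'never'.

Gen 0: 0111000000110
Gen 1 (rule 150): 1010100001001
Gen 2 (rule 75): 0000001110010
Gen 3 (rule 150): 0000010101111
Gen 4 (rule 75): 1111100001001
Gen 5 (rule 150): 0111010011111
Gen 6 (rule 75): 1101000110001
Gen 7 (rule 150): 0001101001011
Gen 8 (rule 75): 1111100010011
Gen 9 (rule 150): 0111010111100
Gen 10 (rule 75): 1101000100101
Gen 11 (rule 150): 0001101111101
Gen 12 (rule 75): 1111101000100
Gen 13 (rule 150): 0111001101110

Answer: 10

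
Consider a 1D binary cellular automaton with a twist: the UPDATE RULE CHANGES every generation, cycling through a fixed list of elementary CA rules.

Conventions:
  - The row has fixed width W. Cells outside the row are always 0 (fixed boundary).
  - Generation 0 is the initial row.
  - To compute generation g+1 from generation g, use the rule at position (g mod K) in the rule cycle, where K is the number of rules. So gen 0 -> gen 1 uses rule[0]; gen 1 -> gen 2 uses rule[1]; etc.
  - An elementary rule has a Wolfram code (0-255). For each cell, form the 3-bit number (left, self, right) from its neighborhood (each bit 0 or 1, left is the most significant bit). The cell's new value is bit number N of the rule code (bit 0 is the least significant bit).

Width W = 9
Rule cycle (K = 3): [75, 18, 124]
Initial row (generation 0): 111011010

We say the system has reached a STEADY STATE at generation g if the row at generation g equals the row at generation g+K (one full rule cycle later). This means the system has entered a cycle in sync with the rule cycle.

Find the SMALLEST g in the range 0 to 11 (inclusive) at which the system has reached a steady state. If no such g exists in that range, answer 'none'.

Answer: 4

Derivation:
Gen 0: 111011010
Gen 1 (rule 75): 101011000
Gen 2 (rule 18): 000000100
Gen 3 (rule 124): 000000110
Gen 4 (rule 75): 111111110
Gen 5 (rule 18): 000000001
Gen 6 (rule 124): 000000001
Gen 7 (rule 75): 111111110
Gen 8 (rule 18): 000000001
Gen 9 (rule 124): 000000001
Gen 10 (rule 75): 111111110
Gen 11 (rule 18): 000000001
Gen 12 (rule 124): 000000001
Gen 13 (rule 75): 111111110
Gen 14 (rule 18): 000000001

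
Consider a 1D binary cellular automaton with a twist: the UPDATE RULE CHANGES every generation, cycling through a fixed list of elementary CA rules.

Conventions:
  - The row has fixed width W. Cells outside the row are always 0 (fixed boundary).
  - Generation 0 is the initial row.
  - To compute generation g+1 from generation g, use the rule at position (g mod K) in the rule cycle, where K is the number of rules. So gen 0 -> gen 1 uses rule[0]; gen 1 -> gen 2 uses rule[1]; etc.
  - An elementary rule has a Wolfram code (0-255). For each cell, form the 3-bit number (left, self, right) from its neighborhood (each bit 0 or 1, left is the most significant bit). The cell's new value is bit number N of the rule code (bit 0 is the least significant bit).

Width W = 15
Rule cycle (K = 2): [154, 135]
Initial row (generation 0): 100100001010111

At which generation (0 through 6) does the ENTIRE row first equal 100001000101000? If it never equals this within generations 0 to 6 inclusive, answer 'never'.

Gen 0: 100100001010111
Gen 1 (rule 154): 011010010000110
Gen 2 (rule 135): 100010110111000
Gen 3 (rule 154): 010100100110100
Gen 4 (rule 135): 110101101000101
Gen 5 (rule 154): 100001000101000
Gen 6 (rule 135): 101111011101011

Answer: 5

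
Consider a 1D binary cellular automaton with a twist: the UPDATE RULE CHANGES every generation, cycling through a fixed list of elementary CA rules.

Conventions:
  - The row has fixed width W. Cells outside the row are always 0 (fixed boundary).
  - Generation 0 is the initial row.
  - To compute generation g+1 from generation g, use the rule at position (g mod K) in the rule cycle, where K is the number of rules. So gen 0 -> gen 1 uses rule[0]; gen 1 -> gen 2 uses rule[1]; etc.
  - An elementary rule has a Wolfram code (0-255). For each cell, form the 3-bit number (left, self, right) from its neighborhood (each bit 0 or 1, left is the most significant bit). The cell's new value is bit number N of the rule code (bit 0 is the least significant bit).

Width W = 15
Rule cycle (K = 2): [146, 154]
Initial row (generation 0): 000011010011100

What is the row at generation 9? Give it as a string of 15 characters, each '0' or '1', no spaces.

Answer: 000000000000000

Derivation:
Gen 0: 000011010011100
Gen 1 (rule 146): 000100001101010
Gen 2 (rule 154): 001010011000001
Gen 3 (rule 146): 010001100100010
Gen 4 (rule 154): 101011011010101
Gen 5 (rule 146): 000000000000000
Gen 6 (rule 154): 000000000000000
Gen 7 (rule 146): 000000000000000
Gen 8 (rule 154): 000000000000000
Gen 9 (rule 146): 000000000000000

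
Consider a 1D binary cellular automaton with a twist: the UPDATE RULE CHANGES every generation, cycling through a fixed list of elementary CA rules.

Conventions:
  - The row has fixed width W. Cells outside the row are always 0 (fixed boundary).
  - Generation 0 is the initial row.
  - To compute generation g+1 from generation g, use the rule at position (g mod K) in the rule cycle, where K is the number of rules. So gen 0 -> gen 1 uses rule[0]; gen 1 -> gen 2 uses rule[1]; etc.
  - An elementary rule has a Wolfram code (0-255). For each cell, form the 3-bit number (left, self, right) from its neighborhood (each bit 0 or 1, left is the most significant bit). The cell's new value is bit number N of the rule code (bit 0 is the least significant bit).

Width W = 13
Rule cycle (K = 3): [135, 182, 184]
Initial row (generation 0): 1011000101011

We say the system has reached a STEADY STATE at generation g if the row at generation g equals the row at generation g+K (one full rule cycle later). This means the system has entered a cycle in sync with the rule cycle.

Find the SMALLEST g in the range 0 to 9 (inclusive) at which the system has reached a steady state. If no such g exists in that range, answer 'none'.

Answer: none

Derivation:
Gen 0: 1011000101011
Gen 1 (rule 135): 1000011101000
Gen 2 (rule 182): 1100101011100
Gen 3 (rule 184): 1010010111010
Gen 4 (rule 135): 1010110010010
Gen 5 (rule 182): 1111001111111
Gen 6 (rule 184): 1110101111110
Gen 7 (rule 135): 0100100111100
Gen 8 (rule 182): 1111111011010
Gen 9 (rule 184): 1111110110101
Gen 10 (rule 135): 0111100000101
Gen 11 (rule 182): 1011010001111
Gen 12 (rule 184): 0110101001110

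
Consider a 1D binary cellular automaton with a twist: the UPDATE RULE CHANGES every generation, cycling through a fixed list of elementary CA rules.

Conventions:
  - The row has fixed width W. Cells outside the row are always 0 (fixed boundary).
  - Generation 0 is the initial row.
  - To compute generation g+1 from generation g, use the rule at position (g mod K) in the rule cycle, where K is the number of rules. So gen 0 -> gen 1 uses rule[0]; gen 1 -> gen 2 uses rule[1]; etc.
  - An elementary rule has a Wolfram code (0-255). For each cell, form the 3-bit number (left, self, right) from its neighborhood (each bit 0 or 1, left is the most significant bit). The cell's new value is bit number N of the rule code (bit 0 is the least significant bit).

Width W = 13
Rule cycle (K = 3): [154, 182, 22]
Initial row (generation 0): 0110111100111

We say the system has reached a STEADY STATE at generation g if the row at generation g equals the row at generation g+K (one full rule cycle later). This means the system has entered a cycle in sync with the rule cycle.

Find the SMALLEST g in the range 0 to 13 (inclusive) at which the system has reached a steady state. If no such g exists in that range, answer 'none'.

Answer: 6

Derivation:
Gen 0: 0110111100111
Gen 1 (rule 154): 1100111011110
Gen 2 (rule 182): 0011010101101
Gen 3 (rule 22): 0100010100001
Gen 4 (rule 154): 1010100010010
Gen 5 (rule 182): 1111110111111
Gen 6 (rule 22): 0000000000000
Gen 7 (rule 154): 0000000000000
Gen 8 (rule 182): 0000000000000
Gen 9 (rule 22): 0000000000000
Gen 10 (rule 154): 0000000000000
Gen 11 (rule 182): 0000000000000
Gen 12 (rule 22): 0000000000000
Gen 13 (rule 154): 0000000000000
Gen 14 (rule 182): 0000000000000
Gen 15 (rule 22): 0000000000000
Gen 16 (rule 154): 0000000000000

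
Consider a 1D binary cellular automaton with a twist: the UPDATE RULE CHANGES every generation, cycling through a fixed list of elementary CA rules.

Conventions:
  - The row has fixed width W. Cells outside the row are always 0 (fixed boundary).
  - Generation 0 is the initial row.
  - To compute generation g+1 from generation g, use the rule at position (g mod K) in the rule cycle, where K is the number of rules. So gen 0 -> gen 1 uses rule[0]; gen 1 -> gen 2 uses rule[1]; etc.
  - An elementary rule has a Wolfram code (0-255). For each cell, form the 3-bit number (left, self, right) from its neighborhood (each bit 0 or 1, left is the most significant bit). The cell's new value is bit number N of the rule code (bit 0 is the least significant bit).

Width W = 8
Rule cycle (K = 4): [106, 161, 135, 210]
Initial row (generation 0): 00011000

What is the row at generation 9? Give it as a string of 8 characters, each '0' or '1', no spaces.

Gen 0: 00011000
Gen 1 (rule 106): 00111000
Gen 2 (rule 161): 10010011
Gen 3 (rule 135): 10110100
Gen 4 (rule 210): 00010010
Gen 5 (rule 106): 00100100
Gen 6 (rule 161): 10000001
Gen 7 (rule 135): 10111111
Gen 8 (rule 210): 00011111
Gen 9 (rule 106): 00110001

Answer: 00110001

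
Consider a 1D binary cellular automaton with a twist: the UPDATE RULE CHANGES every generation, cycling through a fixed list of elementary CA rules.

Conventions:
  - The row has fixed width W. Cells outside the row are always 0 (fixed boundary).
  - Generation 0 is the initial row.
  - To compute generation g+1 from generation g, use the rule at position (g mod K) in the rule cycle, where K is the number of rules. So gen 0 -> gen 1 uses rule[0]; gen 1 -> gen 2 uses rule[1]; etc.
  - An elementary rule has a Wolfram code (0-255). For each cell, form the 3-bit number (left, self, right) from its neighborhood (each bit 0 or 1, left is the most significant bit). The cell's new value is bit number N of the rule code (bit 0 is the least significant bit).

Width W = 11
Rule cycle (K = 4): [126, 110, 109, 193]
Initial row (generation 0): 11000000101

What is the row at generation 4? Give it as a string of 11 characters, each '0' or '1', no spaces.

Gen 0: 11000000101
Gen 1 (rule 126): 11100001111
Gen 2 (rule 110): 10100011001
Gen 3 (rule 109): 11101011001
Gen 4 (rule 193): 01100001000

Answer: 01100001000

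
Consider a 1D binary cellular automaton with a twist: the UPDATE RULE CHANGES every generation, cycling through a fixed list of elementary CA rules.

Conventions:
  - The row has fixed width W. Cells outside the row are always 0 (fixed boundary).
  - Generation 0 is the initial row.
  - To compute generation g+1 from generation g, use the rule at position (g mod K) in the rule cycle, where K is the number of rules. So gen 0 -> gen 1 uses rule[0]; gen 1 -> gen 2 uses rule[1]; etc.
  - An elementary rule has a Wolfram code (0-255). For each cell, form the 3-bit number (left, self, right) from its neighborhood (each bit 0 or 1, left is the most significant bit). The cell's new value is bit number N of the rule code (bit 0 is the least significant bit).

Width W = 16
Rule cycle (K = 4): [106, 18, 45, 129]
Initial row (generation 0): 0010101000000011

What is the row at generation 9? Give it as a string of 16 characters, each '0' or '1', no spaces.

Answer: 0100000100011010

Derivation:
Gen 0: 0010101000000011
Gen 1 (rule 106): 0101010000000111
Gen 2 (rule 18): 1000001000001000
Gen 3 (rule 45): 1011101011101011
Gen 4 (rule 129): 0001000001000000
Gen 5 (rule 106): 0010000010000000
Gen 6 (rule 18): 0101000101000000
Gen 7 (rule 45): 0111010111011111
Gen 8 (rule 129): 0010000010001110
Gen 9 (rule 106): 0100000100011010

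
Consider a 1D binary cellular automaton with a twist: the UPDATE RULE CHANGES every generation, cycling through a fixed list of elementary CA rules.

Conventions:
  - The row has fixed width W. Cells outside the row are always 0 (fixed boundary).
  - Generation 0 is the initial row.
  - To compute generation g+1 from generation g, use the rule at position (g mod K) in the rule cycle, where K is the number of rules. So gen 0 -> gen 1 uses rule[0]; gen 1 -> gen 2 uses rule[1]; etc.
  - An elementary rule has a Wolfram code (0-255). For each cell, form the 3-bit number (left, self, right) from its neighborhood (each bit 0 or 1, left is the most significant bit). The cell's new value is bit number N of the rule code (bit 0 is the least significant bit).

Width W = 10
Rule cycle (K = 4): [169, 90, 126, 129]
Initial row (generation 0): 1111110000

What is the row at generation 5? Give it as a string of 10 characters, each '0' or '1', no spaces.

Gen 0: 1111110000
Gen 1 (rule 169): 1111100111
Gen 2 (rule 90): 1000111101
Gen 3 (rule 126): 1101100111
Gen 4 (rule 129): 0000000010
Gen 5 (rule 169): 1111111000

Answer: 1111111000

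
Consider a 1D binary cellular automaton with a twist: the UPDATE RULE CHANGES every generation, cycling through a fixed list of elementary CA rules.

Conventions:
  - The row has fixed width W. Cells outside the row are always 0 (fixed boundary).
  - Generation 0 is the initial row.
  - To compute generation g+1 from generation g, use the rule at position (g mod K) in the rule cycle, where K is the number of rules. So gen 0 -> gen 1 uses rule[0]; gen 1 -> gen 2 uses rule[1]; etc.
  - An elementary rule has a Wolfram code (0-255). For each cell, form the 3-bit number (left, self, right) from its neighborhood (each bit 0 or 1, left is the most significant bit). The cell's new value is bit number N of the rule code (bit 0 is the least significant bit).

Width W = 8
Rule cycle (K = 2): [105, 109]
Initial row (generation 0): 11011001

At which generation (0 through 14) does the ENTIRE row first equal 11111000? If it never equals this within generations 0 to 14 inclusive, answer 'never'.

Answer: 1

Derivation:
Gen 0: 11011001
Gen 1 (rule 105): 11111000
Gen 2 (rule 109): 10001011
Gen 3 (rule 105): 00100111
Gen 4 (rule 109): 10100101
Gen 5 (rule 105): 01000010
Gen 6 (rule 109): 01011010
Gen 7 (rule 105): 00111100
Gen 8 (rule 109): 10100101
Gen 9 (rule 105): 01000010
Gen 10 (rule 109): 01011010
Gen 11 (rule 105): 00111100
Gen 12 (rule 109): 10100101
Gen 13 (rule 105): 01000010
Gen 14 (rule 109): 01011010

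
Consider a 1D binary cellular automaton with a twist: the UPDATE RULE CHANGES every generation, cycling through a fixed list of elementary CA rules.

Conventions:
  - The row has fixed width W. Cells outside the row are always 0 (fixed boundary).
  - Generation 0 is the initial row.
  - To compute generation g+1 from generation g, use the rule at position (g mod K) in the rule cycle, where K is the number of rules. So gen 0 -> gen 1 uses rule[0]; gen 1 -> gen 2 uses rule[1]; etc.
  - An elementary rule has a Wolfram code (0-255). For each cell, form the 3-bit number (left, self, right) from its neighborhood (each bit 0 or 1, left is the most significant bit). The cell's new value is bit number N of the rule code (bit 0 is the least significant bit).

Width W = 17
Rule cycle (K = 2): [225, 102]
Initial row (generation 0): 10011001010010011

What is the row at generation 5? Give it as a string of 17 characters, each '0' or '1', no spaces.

Gen 0: 10011001010010011
Gen 1 (rule 225): 00001000100000001
Gen 2 (rule 102): 00011001100000011
Gen 3 (rule 225): 11001000101111001
Gen 4 (rule 102): 01011001110001011
Gen 5 (rule 225): 00101000110100101

Answer: 00101000110100101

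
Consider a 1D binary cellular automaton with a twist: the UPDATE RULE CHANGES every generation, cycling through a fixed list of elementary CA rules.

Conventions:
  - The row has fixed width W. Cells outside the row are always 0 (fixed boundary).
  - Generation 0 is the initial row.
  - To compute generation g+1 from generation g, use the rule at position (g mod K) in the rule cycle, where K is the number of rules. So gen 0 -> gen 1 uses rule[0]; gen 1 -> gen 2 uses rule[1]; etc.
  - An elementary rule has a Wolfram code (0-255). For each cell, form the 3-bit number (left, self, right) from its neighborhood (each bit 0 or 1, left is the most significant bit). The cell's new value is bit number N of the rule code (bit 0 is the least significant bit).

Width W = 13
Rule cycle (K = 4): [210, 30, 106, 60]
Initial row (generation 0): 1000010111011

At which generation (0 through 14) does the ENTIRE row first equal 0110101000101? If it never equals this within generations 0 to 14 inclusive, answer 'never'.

Answer: 5

Derivation:
Gen 0: 1000010111011
Gen 1 (rule 210): 0100100011001
Gen 2 (rule 30): 1111110110111
Gen 3 (rule 106): 1000011111101
Gen 4 (rule 60): 1100010000011
Gen 5 (rule 210): 0110101000101
Gen 6 (rule 30): 1100101101101
Gen 7 (rule 106): 1101011111110
Gen 8 (rule 60): 1011110000001
Gen 9 (rule 210): 0001111000010
Gen 10 (rule 30): 0011000100111
Gen 11 (rule 106): 0111001001101
Gen 12 (rule 60): 0100101101011
Gen 13 (rule 210): 1011000100001
Gen 14 (rule 30): 1010101110011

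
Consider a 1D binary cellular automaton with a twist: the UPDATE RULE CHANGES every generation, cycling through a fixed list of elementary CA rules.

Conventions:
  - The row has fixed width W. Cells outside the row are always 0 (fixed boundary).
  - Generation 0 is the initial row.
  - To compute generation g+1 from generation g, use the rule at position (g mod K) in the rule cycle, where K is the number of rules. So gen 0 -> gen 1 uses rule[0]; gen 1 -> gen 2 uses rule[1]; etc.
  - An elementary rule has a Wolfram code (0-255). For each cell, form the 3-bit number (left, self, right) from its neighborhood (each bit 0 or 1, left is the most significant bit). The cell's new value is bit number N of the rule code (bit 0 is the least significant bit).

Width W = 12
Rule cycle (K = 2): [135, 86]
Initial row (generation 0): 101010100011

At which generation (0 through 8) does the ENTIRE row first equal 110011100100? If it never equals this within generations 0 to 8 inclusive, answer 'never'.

Gen 0: 101010100011
Gen 1 (rule 135): 101010101100
Gen 2 (rule 86): 101010100110
Gen 3 (rule 135): 101010101000
Gen 4 (rule 86): 101010101100
Gen 5 (rule 135): 101010100001
Gen 6 (rule 86): 101010110011
Gen 7 (rule 135): 101010000100
Gen 8 (rule 86): 101011001110

Answer: never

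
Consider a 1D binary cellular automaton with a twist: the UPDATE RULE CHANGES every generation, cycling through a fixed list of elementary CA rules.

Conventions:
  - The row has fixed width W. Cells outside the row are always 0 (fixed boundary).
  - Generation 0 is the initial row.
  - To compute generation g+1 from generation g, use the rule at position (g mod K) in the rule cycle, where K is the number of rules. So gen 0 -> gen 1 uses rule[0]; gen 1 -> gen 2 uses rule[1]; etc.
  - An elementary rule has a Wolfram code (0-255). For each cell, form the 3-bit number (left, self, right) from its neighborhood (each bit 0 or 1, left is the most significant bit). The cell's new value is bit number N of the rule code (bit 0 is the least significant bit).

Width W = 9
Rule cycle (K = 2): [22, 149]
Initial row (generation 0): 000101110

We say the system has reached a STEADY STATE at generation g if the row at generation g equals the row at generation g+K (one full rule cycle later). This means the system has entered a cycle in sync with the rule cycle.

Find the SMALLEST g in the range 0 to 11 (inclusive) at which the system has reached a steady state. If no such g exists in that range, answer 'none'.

Gen 0: 000101110
Gen 1 (rule 22): 001100001
Gen 2 (rule 149): 100011101
Gen 3 (rule 22): 110100001
Gen 4 (rule 149): 000111101
Gen 5 (rule 22): 001000001
Gen 6 (rule 149): 101111101
Gen 7 (rule 22): 100000001
Gen 8 (rule 149): 111111101
Gen 9 (rule 22): 000000001
Gen 10 (rule 149): 111111101
Gen 11 (rule 22): 000000001
Gen 12 (rule 149): 111111101
Gen 13 (rule 22): 000000001

Answer: 8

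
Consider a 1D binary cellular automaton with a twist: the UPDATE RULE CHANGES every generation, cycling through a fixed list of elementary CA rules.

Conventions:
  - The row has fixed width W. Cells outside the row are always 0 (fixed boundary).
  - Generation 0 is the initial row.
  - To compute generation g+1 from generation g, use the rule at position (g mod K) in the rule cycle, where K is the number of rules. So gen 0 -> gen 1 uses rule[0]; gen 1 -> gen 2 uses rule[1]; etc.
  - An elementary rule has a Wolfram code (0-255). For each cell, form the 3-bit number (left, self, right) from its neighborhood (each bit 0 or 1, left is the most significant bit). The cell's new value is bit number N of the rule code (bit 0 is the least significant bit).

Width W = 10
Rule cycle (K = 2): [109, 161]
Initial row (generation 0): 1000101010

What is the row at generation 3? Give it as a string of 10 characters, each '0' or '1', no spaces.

Gen 0: 1000101010
Gen 1 (rule 109): 1010111110
Gen 2 (rule 161): 0101011100
Gen 3 (rule 109): 0111110101

Answer: 0111110101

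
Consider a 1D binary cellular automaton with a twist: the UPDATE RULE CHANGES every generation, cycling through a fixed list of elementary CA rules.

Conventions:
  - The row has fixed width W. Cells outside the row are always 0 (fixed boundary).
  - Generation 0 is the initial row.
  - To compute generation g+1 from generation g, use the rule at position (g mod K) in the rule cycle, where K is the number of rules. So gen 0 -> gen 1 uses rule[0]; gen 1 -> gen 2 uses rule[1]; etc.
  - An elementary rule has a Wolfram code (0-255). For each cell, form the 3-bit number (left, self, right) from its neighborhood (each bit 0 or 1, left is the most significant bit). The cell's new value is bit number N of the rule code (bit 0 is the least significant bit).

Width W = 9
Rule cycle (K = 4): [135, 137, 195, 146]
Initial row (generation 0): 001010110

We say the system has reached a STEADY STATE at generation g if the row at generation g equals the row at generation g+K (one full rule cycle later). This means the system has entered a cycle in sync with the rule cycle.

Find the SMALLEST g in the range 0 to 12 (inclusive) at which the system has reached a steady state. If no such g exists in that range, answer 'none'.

Answer: none

Derivation:
Gen 0: 001010110
Gen 1 (rule 135): 111010000
Gen 2 (rule 137): 110000111
Gen 3 (rule 195): 010111011
Gen 4 (rule 146): 100010000
Gen 5 (rule 135): 101110111
Gen 6 (rule 137): 001100110
Gen 7 (rule 195): 110101010
Gen 8 (rule 146): 000000001
Gen 9 (rule 135): 111111111
Gen 10 (rule 137): 111111110
Gen 11 (rule 195): 011111110
Gen 12 (rule 146): 101111101
Gen 13 (rule 135): 100111001
Gen 14 (rule 137): 000110000
Gen 15 (rule 195): 111010111
Gen 16 (rule 146): 010000010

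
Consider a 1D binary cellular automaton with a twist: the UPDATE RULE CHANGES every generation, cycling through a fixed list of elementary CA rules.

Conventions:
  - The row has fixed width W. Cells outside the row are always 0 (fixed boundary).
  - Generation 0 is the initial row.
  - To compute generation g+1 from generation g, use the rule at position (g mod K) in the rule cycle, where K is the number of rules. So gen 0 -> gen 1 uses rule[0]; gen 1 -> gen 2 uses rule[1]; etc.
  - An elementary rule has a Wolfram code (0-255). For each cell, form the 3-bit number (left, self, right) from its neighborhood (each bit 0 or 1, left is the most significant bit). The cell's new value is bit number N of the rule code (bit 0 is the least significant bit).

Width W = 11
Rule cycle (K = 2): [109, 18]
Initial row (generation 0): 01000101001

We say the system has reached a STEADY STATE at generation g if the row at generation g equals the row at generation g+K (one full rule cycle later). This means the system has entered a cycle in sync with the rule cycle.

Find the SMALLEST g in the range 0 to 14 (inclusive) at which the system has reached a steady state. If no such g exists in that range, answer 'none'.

Answer: 6

Derivation:
Gen 0: 01000101001
Gen 1 (rule 109): 01010111001
Gen 2 (rule 18): 10000000110
Gen 3 (rule 109): 10111110110
Gen 4 (rule 18): 00000000001
Gen 5 (rule 109): 11111111101
Gen 6 (rule 18): 00000000000
Gen 7 (rule 109): 11111111111
Gen 8 (rule 18): 00000000000
Gen 9 (rule 109): 11111111111
Gen 10 (rule 18): 00000000000
Gen 11 (rule 109): 11111111111
Gen 12 (rule 18): 00000000000
Gen 13 (rule 109): 11111111111
Gen 14 (rule 18): 00000000000
Gen 15 (rule 109): 11111111111
Gen 16 (rule 18): 00000000000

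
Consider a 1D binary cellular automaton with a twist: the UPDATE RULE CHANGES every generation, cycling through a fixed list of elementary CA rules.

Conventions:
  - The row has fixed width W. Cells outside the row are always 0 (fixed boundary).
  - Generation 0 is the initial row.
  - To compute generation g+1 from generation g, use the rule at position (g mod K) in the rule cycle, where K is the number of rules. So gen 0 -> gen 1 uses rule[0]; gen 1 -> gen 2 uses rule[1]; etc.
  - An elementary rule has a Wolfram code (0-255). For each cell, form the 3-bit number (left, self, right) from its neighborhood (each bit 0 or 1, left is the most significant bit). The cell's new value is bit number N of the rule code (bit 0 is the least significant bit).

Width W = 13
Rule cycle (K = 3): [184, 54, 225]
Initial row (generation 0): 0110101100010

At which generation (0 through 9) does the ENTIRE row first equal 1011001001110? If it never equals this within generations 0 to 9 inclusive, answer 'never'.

Gen 0: 0110101100010
Gen 1 (rule 184): 0101011010001
Gen 2 (rule 54): 1111100111011
Gen 3 (rule 225): 0111100011101
Gen 4 (rule 184): 0111010011010
Gen 5 (rule 54): 1000111100111
Gen 6 (rule 225): 0010011100011
Gen 7 (rule 184): 0001011010010
Gen 8 (rule 54): 0011100111111
Gen 9 (rule 225): 1001100011111

Answer: never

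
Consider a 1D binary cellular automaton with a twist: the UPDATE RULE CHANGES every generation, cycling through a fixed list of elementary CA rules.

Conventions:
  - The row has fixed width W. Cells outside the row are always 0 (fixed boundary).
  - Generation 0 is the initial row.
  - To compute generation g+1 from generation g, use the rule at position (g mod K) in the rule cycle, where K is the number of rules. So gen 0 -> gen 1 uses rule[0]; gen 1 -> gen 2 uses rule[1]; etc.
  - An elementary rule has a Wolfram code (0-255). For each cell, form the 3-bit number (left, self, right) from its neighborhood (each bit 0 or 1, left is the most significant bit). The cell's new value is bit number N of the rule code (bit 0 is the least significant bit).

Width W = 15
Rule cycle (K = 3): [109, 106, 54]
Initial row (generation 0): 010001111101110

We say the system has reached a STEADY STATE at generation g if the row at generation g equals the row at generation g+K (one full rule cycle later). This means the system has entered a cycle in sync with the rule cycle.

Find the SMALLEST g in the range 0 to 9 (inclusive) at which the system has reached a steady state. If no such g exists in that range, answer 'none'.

Gen 0: 010001111101110
Gen 1 (rule 109): 010101000111010
Gen 2 (rule 106): 101010001101100
Gen 3 (rule 54): 111111010010010
Gen 4 (rule 109): 100001110010010
Gen 5 (rule 106): 000011010100100
Gen 6 (rule 54): 000100111111110
Gen 7 (rule 109): 110100100000010
Gen 8 (rule 106): 111001000000100
Gen 9 (rule 54): 000111100001110
Gen 10 (rule 109): 110100101101010
Gen 11 (rule 106): 111001011110100
Gen 12 (rule 54): 000111100001110

Answer: 9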